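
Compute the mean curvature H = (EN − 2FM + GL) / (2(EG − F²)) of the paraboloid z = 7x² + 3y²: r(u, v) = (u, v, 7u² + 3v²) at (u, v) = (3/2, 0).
H = 1333*sqrt(442)/195364

With E = 196*u^2 + 1, F = 84*u*v, G = 36*v^2 + 1, L = 14/sqrt(196*u^2 + 36*v^2 + 1), M = 0, N = 6/sqrt(196*u^2 + 36*v^2 + 1), assemble
  H = (EN − 2FM + GL) / (2(EG − F²)) = 2*(294*u^2 + 126*v^2 + 5)/(196*u^2 + 36*v^2 + 1)^(3/2).
At (u, v) = (3/2, 0): H = 1333*sqrt(442)/195364.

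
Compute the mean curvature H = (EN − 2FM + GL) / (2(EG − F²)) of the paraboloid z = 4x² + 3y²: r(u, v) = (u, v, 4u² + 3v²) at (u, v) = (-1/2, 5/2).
H = 955*sqrt(2)/5324

With E = 64*u^2 + 1, F = 48*u*v, G = 36*v^2 + 1, L = 8/sqrt(64*u^2 + 36*v^2 + 1), M = 0, N = 6/sqrt(64*u^2 + 36*v^2 + 1), assemble
  H = (EN − 2FM + GL) / (2(EG − F²)) = (192*u^2 + 144*v^2 + 7)/(64*u^2 + 36*v^2 + 1)^(3/2).
At (u, v) = (-1/2, 5/2): H = 955*sqrt(2)/5324.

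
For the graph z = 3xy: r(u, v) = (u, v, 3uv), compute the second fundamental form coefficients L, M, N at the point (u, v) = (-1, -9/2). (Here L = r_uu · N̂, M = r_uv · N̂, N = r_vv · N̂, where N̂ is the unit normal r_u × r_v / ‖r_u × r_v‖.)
L = 0;  M = 6*sqrt(769)/769;  N = 0

Compute the unit normal N̂(u, v) = (-3*v/sqrt(9*u^2 + 9*v^2 + 1), -3*u/sqrt(9*u^2 + 9*v^2 + 1), 1/sqrt(9*u^2 + 9*v^2 + 1)), and the second partials r_uu, r_uv, r_vv. Take dot products:
  L(u, v) = r_uu · N̂ = 0,
  M(u, v) = r_uv · N̂ = 3/sqrt(9*u^2 + 9*v^2 + 1),
  N(u, v) = r_vv · N̂ = 0.
Evaluating at (u, v) = (-1, -9/2):
  L = 0, M = 6*sqrt(769)/769, N = 0.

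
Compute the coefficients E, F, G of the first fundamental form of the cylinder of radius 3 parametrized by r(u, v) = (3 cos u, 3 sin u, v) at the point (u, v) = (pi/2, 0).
E = 9;  F = 0;  G = 1

Partials: r_u = (-3*sin(u), 3*cos(u), 0), r_v = (0, 0, 1). As functions of (u, v):
  E = r_u · r_u = 9,
  F = r_u · r_v = 0,
  G = r_v · r_v = 1.
Evaluating at (u, v) = (pi/2, 0): E = 9, F = 0, G = 1.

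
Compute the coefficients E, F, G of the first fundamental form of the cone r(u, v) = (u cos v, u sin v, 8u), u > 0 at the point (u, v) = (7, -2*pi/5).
E = 65;  F = 0;  G = 49

Partials: r_u = (cos(v), sin(v), 8), r_v = (-u*sin(v), u*cos(v), 0). As functions of (u, v):
  E = r_u · r_u = 65,
  F = r_u · r_v = 0,
  G = r_v · r_v = u^2.
Evaluating at (u, v) = (7, -2*pi/5): E = 65, F = 0, G = 49.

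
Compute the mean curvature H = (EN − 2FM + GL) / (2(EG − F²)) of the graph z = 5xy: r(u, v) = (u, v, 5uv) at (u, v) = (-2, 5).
H = 625*sqrt(6)/23958

With E = 25*v^2 + 1, F = 25*u*v, G = 25*u^2 + 1, L = 0, M = 5/sqrt(25*u^2 + 25*v^2 + 1), N = 0, assemble
  H = (EN − 2FM + GL) / (2(EG − F²)) = -125*u*v/(25*u^2 + 25*v^2 + 1)^(3/2).
At (u, v) = (-2, 5): H = 625*sqrt(6)/23958.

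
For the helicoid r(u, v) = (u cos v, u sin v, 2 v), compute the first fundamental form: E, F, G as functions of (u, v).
E = 1;  F = 0;  G = u^2 + 4

Compute partials: r_u = (cos(v), sin(v), 0), r_v = (-u*sin(v), u*cos(v), 2). Then
  E = r_u · r_u = 1,
  F = r_u · r_v = 0,
  G = r_v · r_v = u^2 + 4.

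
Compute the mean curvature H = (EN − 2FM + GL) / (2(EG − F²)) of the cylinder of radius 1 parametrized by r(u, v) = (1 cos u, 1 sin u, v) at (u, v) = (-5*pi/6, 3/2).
H = -1/2

With E = 1, F = 0, G = 1, L = -1, M = 0, N = 0, assemble
  H = (EN − 2FM + GL) / (2(EG − F²)) = -1/2.
At (u, v) = (-5*pi/6, 3/2): H = -1/2.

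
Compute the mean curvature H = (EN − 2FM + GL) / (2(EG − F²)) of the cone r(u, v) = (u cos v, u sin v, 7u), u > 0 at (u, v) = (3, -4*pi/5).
H = 7*sqrt(2)/60

With E = 50, F = 0, G = u^2, L = 0, M = 0, N = 7*sqrt(2)*u^2/(10*Abs(u)), assemble
  H = (EN − 2FM + GL) / (2(EG − F²)) = 7*sqrt(2)/(20*Abs(u)).
At (u, v) = (3, -4*pi/5): H = 7*sqrt(2)/60.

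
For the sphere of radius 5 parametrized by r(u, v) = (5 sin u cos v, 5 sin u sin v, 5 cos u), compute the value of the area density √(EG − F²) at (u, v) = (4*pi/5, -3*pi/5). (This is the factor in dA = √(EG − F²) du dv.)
√(EG − F²)|_{(4*pi/5, -3*pi/5)} = 25*sqrt(10 - 2*sqrt(5))/4

E = 25, F = 0, G = 25*sin(u)^2, so EG − F² = 625*sin(u)^2. Taking the positive square root: √(EG − F²) = 25*Abs(sin(u)). At (u, v) = (4*pi/5, -3*pi/5): 25*sqrt(10 - 2*sqrt(5))/4.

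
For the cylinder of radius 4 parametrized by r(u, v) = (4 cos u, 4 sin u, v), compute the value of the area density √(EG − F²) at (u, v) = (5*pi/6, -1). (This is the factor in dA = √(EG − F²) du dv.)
√(EG − F²)|_{(5*pi/6, -1)} = 4

E = 16, F = 0, G = 1, so EG − F² = 16. Taking the positive square root: √(EG − F²) = 4. At (u, v) = (5*pi/6, -1): 4.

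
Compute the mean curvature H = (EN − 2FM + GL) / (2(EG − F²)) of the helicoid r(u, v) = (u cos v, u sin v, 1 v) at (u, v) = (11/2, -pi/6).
H = 0

With E = 1, F = 0, G = u^2 + 1, L = 0, M = -1/sqrt(u^2 + 1), N = 0, assemble
  H = (EN − 2FM + GL) / (2(EG − F²)) = 0.
At (u, v) = (11/2, -pi/6): H = 0.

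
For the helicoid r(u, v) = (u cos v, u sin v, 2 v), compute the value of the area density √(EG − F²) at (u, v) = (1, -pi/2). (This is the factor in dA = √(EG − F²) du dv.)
√(EG − F²)|_{(1, -pi/2)} = sqrt(5)

E = 1, F = 0, G = u^2 + 4, so EG − F² = u^2 + 4. Taking the positive square root: √(EG − F²) = sqrt(u^2 + 4). At (u, v) = (1, -pi/2): sqrt(5).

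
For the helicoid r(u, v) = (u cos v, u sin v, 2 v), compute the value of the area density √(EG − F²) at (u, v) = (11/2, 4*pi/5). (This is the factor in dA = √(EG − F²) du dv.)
√(EG − F²)|_{(11/2, 4*pi/5)} = sqrt(137)/2

E = 1, F = 0, G = u^2 + 4, so EG − F² = u^2 + 4. Taking the positive square root: √(EG − F²) = sqrt(u^2 + 4). At (u, v) = (11/2, 4*pi/5): sqrt(137)/2.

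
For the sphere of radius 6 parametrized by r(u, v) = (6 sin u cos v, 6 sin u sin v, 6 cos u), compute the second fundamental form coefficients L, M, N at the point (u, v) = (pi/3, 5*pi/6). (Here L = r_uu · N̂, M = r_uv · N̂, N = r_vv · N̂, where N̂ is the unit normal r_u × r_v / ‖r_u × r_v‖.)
L = -6;  M = 0;  N = -9/2

Compute the unit normal N̂(u, v) = (sin(u)^2*cos(v)/Abs(sin(u)), sin(u)^2*sin(v)/Abs(sin(u)), sin(2*u)/(2*Abs(sin(u)))), and the second partials r_uu, r_uv, r_vv. Take dot products:
  L(u, v) = r_uu · N̂ = -6*sin(u)/Abs(sin(u)),
  M(u, v) = r_uv · N̂ = 0,
  N(u, v) = r_vv · N̂ = -6*sin(u)^3/Abs(sin(u)).
Evaluating at (u, v) = (pi/3, 5*pi/6):
  L = -6, M = 0, N = -9/2.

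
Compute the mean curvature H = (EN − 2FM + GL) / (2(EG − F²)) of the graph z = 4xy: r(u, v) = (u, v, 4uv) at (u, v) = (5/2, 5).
H = -800*sqrt(501)/251001

With E = 16*v^2 + 1, F = 16*u*v, G = 16*u^2 + 1, L = 0, M = 4/sqrt(16*u^2 + 16*v^2 + 1), N = 0, assemble
  H = (EN − 2FM + GL) / (2(EG − F²)) = -64*u*v/(16*u^2 + 16*v^2 + 1)^(3/2).
At (u, v) = (5/2, 5): H = -800*sqrt(501)/251001.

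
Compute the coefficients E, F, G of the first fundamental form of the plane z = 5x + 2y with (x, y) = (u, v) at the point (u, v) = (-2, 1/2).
E = 26;  F = 10;  G = 5

Partials: r_u = (1, 0, 5), r_v = (0, 1, 2). As functions of (u, v):
  E = r_u · r_u = 26,
  F = r_u · r_v = 10,
  G = r_v · r_v = 5.
Evaluating at (u, v) = (-2, 1/2): E = 26, F = 10, G = 5.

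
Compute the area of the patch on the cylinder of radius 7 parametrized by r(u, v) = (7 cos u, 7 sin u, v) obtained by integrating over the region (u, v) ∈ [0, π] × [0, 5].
Area = 35*pi

Area = ∫∫ √(EG − F²) du dv with √(EG − F²) = 7. Integrating over [0, π] × [0, 5] gives 35*pi.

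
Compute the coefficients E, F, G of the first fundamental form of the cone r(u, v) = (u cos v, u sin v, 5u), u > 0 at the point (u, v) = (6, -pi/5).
E = 26;  F = 0;  G = 36

Partials: r_u = (cos(v), sin(v), 5), r_v = (-u*sin(v), u*cos(v), 0). As functions of (u, v):
  E = r_u · r_u = 26,
  F = r_u · r_v = 0,
  G = r_v · r_v = u^2.
Evaluating at (u, v) = (6, -pi/5): E = 26, F = 0, G = 36.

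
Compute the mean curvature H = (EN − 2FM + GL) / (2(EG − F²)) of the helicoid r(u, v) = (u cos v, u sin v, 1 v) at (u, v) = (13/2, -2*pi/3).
H = 0

With E = 1, F = 0, G = u^2 + 1, L = 0, M = -1/sqrt(u^2 + 1), N = 0, assemble
  H = (EN − 2FM + GL) / (2(EG − F²)) = 0.
At (u, v) = (13/2, -2*pi/3): H = 0.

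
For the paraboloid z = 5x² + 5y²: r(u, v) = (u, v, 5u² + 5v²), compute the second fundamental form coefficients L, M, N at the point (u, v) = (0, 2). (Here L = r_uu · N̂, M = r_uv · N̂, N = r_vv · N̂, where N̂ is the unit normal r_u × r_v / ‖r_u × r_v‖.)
L = 10*sqrt(401)/401;  M = 0;  N = 10*sqrt(401)/401

Compute the unit normal N̂(u, v) = (-10*u/sqrt(100*u^2 + 100*v^2 + 1), -10*v/sqrt(100*u^2 + 100*v^2 + 1), 1/sqrt(100*u^2 + 100*v^2 + 1)), and the second partials r_uu, r_uv, r_vv. Take dot products:
  L(u, v) = r_uu · N̂ = 10/sqrt(100*u^2 + 100*v^2 + 1),
  M(u, v) = r_uv · N̂ = 0,
  N(u, v) = r_vv · N̂ = 10/sqrt(100*u^2 + 100*v^2 + 1).
Evaluating at (u, v) = (0, 2):
  L = 10*sqrt(401)/401, M = 0, N = 10*sqrt(401)/401.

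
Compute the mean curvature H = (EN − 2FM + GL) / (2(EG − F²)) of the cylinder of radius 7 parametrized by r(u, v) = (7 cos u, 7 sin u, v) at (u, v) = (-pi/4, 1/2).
H = -1/14

With E = 49, F = 0, G = 1, L = -7, M = 0, N = 0, assemble
  H = (EN − 2FM + GL) / (2(EG − F²)) = -1/14.
At (u, v) = (-pi/4, 1/2): H = -1/14.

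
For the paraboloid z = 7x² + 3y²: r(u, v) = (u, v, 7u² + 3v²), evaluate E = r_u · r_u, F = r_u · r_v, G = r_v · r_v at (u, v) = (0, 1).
E = 1;  F = 0;  G = 37

Partials: r_u = (1, 0, 14*u), r_v = (0, 1, 6*v). As functions of (u, v):
  E = r_u · r_u = 196*u^2 + 1,
  F = r_u · r_v = 84*u*v,
  G = r_v · r_v = 36*v^2 + 1.
Evaluating at (u, v) = (0, 1): E = 1, F = 0, G = 37.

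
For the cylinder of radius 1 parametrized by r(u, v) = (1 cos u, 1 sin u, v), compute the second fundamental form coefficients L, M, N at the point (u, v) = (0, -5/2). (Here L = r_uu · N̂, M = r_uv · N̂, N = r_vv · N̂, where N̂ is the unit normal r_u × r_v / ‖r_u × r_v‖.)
L = -1;  M = 0;  N = 0

Compute the unit normal N̂(u, v) = (cos(u), sin(u), 0), and the second partials r_uu, r_uv, r_vv. Take dot products:
  L(u, v) = r_uu · N̂ = -1,
  M(u, v) = r_uv · N̂ = 0,
  N(u, v) = r_vv · N̂ = 0.
Evaluating at (u, v) = (0, -5/2):
  L = -1, M = 0, N = 0.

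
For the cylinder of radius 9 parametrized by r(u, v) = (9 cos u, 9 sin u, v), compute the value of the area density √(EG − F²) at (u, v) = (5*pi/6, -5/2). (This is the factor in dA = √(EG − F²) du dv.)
√(EG − F²)|_{(5*pi/6, -5/2)} = 9

E = 81, F = 0, G = 1, so EG − F² = 81. Taking the positive square root: √(EG − F²) = 9. At (u, v) = (5*pi/6, -5/2): 9.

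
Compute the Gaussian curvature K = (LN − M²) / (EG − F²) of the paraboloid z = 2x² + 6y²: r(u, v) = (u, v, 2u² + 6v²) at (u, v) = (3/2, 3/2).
K = 48/130321

Coefficients of the first fundamental form: E = 16*u^2 + 1, F = 48*u*v, G = 144*v^2 + 1.
Coefficients of the second fundamental form: L = 4/sqrt(16*u^2 + 144*v^2 + 1), M = 0, N = 12/sqrt(16*u^2 + 144*v^2 + 1).
Assemble K = (LN − M²)/(EG − F²) = 48/(256*u^4 + 4608*u^2*v^2 + 32*u^2 + 20736*v^4 + 288*v^2 + 1). At (u, v) = (3/2, 3/2): K = 48/130321.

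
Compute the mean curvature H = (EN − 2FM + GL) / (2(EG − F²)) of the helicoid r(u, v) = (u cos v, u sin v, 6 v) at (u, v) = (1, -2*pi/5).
H = 0

With E = 1, F = 0, G = u^2 + 36, L = 0, M = -6/sqrt(u^2 + 36), N = 0, assemble
  H = (EN − 2FM + GL) / (2(EG − F²)) = 0.
At (u, v) = (1, -2*pi/5): H = 0.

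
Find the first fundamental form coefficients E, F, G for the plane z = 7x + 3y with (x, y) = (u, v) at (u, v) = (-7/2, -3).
E = 50;  F = 21;  G = 10

Partials: r_u = (1, 0, 7), r_v = (0, 1, 3). As functions of (u, v):
  E = r_u · r_u = 50,
  F = r_u · r_v = 21,
  G = r_v · r_v = 10.
Evaluating at (u, v) = (-7/2, -3): E = 50, F = 21, G = 10.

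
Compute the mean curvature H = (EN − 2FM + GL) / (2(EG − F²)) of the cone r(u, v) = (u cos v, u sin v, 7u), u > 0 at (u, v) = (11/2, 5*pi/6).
H = 7*sqrt(2)/110

With E = 50, F = 0, G = u^2, L = 0, M = 0, N = 7*sqrt(2)*u^2/(10*Abs(u)), assemble
  H = (EN − 2FM + GL) / (2(EG − F²)) = 7*sqrt(2)/(20*Abs(u)).
At (u, v) = (11/2, 5*pi/6): H = 7*sqrt(2)/110.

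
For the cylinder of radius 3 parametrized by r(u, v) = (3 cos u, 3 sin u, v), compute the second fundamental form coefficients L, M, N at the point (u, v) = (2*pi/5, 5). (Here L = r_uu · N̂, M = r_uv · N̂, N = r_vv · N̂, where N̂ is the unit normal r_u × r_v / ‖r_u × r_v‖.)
L = -3;  M = 0;  N = 0

Compute the unit normal N̂(u, v) = (cos(u), sin(u), 0), and the second partials r_uu, r_uv, r_vv. Take dot products:
  L(u, v) = r_uu · N̂ = -3,
  M(u, v) = r_uv · N̂ = 0,
  N(u, v) = r_vv · N̂ = 0.
Evaluating at (u, v) = (2*pi/5, 5):
  L = -3, M = 0, N = 0.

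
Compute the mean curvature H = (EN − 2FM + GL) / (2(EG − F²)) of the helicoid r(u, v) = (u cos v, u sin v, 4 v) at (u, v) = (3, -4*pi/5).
H = 0

With E = 1, F = 0, G = u^2 + 16, L = 0, M = -4/sqrt(u^2 + 16), N = 0, assemble
  H = (EN − 2FM + GL) / (2(EG − F²)) = 0.
At (u, v) = (3, -4*pi/5): H = 0.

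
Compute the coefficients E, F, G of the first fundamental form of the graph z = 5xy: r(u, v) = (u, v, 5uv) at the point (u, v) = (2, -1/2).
E = 29/4;  F = -25;  G = 101

Partials: r_u = (1, 0, 5*v), r_v = (0, 1, 5*u). As functions of (u, v):
  E = r_u · r_u = 25*v^2 + 1,
  F = r_u · r_v = 25*u*v,
  G = r_v · r_v = 25*u^2 + 1.
Evaluating at (u, v) = (2, -1/2): E = 29/4, F = -25, G = 101.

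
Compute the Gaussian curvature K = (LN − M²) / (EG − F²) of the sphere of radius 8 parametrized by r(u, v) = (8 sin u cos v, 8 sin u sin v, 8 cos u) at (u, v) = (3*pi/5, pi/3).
K = 1/64

Coefficients of the first fundamental form: E = 64, F = 0, G = 64*sin(u)^2.
Coefficients of the second fundamental form: L = -8*sin(u)/Abs(sin(u)), M = 0, N = -8*sin(u)^3/Abs(sin(u)).
Assemble K = (LN − M²)/(EG − F²) = 1/64. At (u, v) = (3*pi/5, pi/3): K = 1/64.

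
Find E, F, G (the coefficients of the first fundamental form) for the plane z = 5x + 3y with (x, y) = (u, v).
E = 26;  F = 15;  G = 10

Compute partials: r_u = (1, 0, 5), r_v = (0, 1, 3). Then
  E = r_u · r_u = 26,
  F = r_u · r_v = 15,
  G = r_v · r_v = 10.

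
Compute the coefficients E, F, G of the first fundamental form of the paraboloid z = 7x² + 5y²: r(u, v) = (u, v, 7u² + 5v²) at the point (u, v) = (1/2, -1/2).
E = 50;  F = -35;  G = 26

Partials: r_u = (1, 0, 14*u), r_v = (0, 1, 10*v). As functions of (u, v):
  E = r_u · r_u = 196*u^2 + 1,
  F = r_u · r_v = 140*u*v,
  G = r_v · r_v = 100*v^2 + 1.
Evaluating at (u, v) = (1/2, -1/2): E = 50, F = -35, G = 26.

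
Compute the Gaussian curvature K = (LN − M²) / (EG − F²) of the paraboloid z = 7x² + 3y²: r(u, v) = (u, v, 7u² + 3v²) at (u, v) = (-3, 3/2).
K = 21/851929

Coefficients of the first fundamental form: E = 196*u^2 + 1, F = 84*u*v, G = 36*v^2 + 1.
Coefficients of the second fundamental form: L = 14/sqrt(196*u^2 + 36*v^2 + 1), M = 0, N = 6/sqrt(196*u^2 + 36*v^2 + 1).
Assemble K = (LN − M²)/(EG − F²) = 84/(38416*u^4 + 14112*u^2*v^2 + 392*u^2 + 1296*v^4 + 72*v^2 + 1). At (u, v) = (-3, 3/2): K = 21/851929.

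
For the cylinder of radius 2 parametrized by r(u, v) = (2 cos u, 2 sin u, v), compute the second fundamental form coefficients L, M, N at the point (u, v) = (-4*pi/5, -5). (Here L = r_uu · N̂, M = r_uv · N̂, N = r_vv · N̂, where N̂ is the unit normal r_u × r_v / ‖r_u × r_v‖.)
L = -2;  M = 0;  N = 0

Compute the unit normal N̂(u, v) = (cos(u), sin(u), 0), and the second partials r_uu, r_uv, r_vv. Take dot products:
  L(u, v) = r_uu · N̂ = -2,
  M(u, v) = r_uv · N̂ = 0,
  N(u, v) = r_vv · N̂ = 0.
Evaluating at (u, v) = (-4*pi/5, -5):
  L = -2, M = 0, N = 0.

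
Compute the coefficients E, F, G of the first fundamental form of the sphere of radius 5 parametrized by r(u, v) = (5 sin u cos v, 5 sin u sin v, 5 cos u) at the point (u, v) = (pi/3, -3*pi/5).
E = 25;  F = 0;  G = 75/4

Partials: r_u = (5*cos(u)*cos(v), 5*sin(v)*cos(u), -5*sin(u)), r_v = (-5*sin(u)*sin(v), 5*sin(u)*cos(v), 0). As functions of (u, v):
  E = r_u · r_u = 25,
  F = r_u · r_v = 0,
  G = r_v · r_v = 25*sin(u)^2.
Evaluating at (u, v) = (pi/3, -3*pi/5): E = 25, F = 0, G = 75/4.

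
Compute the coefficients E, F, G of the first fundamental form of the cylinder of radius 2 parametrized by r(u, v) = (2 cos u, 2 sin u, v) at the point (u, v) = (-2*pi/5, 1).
E = 4;  F = 0;  G = 1

Partials: r_u = (-2*sin(u), 2*cos(u), 0), r_v = (0, 0, 1). As functions of (u, v):
  E = r_u · r_u = 4,
  F = r_u · r_v = 0,
  G = r_v · r_v = 1.
Evaluating at (u, v) = (-2*pi/5, 1): E = 4, F = 0, G = 1.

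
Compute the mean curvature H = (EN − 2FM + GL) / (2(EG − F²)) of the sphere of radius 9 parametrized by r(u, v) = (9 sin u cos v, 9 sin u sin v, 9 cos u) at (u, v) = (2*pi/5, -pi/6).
H = -1/9

With E = 81, F = 0, G = 81*sin(u)^2, L = -9*sin(u)/Abs(sin(u)), M = 0, N = -9*sin(u)^3/Abs(sin(u)), assemble
  H = (EN − 2FM + GL) / (2(EG − F²)) = -sin(u)/(9*Abs(sin(u))).
At (u, v) = (2*pi/5, -pi/6): H = -1/9.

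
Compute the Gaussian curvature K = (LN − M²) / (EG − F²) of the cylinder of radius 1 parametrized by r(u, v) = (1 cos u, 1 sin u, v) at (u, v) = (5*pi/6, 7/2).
K = 0

Coefficients of the first fundamental form: E = 1, F = 0, G = 1.
Coefficients of the second fundamental form: L = -1, M = 0, N = 0.
Assemble K = (LN − M²)/(EG − F²) = 0. At (u, v) = (5*pi/6, 7/2): K = 0.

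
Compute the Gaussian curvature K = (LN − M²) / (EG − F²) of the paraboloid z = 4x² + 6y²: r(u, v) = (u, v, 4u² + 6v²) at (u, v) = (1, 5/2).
K = 96/931225

Coefficients of the first fundamental form: E = 64*u^2 + 1, F = 96*u*v, G = 144*v^2 + 1.
Coefficients of the second fundamental form: L = 8/sqrt(64*u^2 + 144*v^2 + 1), M = 0, N = 12/sqrt(64*u^2 + 144*v^2 + 1).
Assemble K = (LN − M²)/(EG − F²) = 96/(4096*u^4 + 18432*u^2*v^2 + 128*u^2 + 20736*v^4 + 288*v^2 + 1). At (u, v) = (1, 5/2): K = 96/931225.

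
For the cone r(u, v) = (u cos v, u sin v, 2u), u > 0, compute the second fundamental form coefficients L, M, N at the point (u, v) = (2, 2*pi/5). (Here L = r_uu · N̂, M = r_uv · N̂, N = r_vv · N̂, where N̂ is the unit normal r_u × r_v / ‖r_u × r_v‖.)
L = 0;  M = 0;  N = 4*sqrt(5)/5

Compute the unit normal N̂(u, v) = (-2*sqrt(5)*u*cos(v)/(5*Abs(u)), -2*sqrt(5)*u*sin(v)/(5*Abs(u)), sqrt(5)*u/(5*Abs(u))), and the second partials r_uu, r_uv, r_vv. Take dot products:
  L(u, v) = r_uu · N̂ = 0,
  M(u, v) = r_uv · N̂ = 0,
  N(u, v) = r_vv · N̂ = 2*sqrt(5)*u^2/(5*Abs(u)).
Evaluating at (u, v) = (2, 2*pi/5):
  L = 0, M = 0, N = 4*sqrt(5)/5.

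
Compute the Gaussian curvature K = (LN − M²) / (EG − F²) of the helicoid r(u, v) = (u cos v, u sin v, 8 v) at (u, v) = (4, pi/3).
K = -1/100

Coefficients of the first fundamental form: E = 1, F = 0, G = u^2 + 64.
Coefficients of the second fundamental form: L = 0, M = -8/sqrt(u^2 + 64), N = 0.
Assemble K = (LN − M²)/(EG − F²) = -64/(u^2 + 64)^2. At (u, v) = (4, pi/3): K = -1/100.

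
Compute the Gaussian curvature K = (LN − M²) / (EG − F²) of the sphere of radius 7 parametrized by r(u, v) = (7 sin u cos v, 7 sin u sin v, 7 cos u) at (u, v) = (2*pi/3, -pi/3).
K = 1/49

Coefficients of the first fundamental form: E = 49, F = 0, G = 49*sin(u)^2.
Coefficients of the second fundamental form: L = -7*sin(u)/Abs(sin(u)), M = 0, N = -7*sin(u)^3/Abs(sin(u)).
Assemble K = (LN − M²)/(EG − F²) = 1/49. At (u, v) = (2*pi/3, -pi/3): K = 1/49.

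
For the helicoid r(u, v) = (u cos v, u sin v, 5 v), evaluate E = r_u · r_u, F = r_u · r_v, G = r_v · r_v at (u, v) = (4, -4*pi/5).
E = 1;  F = 0;  G = 41

Partials: r_u = (cos(v), sin(v), 0), r_v = (-u*sin(v), u*cos(v), 5). As functions of (u, v):
  E = r_u · r_u = 1,
  F = r_u · r_v = 0,
  G = r_v · r_v = u^2 + 25.
Evaluating at (u, v) = (4, -4*pi/5): E = 1, F = 0, G = 41.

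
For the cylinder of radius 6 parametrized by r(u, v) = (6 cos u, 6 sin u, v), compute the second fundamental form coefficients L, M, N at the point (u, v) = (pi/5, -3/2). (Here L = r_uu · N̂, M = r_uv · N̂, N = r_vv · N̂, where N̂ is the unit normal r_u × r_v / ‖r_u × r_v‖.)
L = -6;  M = 0;  N = 0

Compute the unit normal N̂(u, v) = (cos(u), sin(u), 0), and the second partials r_uu, r_uv, r_vv. Take dot products:
  L(u, v) = r_uu · N̂ = -6,
  M(u, v) = r_uv · N̂ = 0,
  N(u, v) = r_vv · N̂ = 0.
Evaluating at (u, v) = (pi/5, -3/2):
  L = -6, M = 0, N = 0.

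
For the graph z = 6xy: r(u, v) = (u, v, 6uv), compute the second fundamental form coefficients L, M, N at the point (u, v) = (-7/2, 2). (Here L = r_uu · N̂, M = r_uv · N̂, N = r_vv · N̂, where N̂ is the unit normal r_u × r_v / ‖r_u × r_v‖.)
L = 0;  M = 3*sqrt(586)/293;  N = 0

Compute the unit normal N̂(u, v) = (-6*v/sqrt(36*u^2 + 36*v^2 + 1), -6*u/sqrt(36*u^2 + 36*v^2 + 1), 1/sqrt(36*u^2 + 36*v^2 + 1)), and the second partials r_uu, r_uv, r_vv. Take dot products:
  L(u, v) = r_uu · N̂ = 0,
  M(u, v) = r_uv · N̂ = 6/sqrt(36*u^2 + 36*v^2 + 1),
  N(u, v) = r_vv · N̂ = 0.
Evaluating at (u, v) = (-7/2, 2):
  L = 0, M = 3*sqrt(586)/293, N = 0.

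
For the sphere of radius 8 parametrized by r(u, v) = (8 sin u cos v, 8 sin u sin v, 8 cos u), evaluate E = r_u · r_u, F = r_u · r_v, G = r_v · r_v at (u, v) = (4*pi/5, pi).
E = 64;  F = 0;  G = 40 - 8*sqrt(5)

Partials: r_u = (8*cos(u)*cos(v), 8*sin(v)*cos(u), -8*sin(u)), r_v = (-8*sin(u)*sin(v), 8*sin(u)*cos(v), 0). As functions of (u, v):
  E = r_u · r_u = 64,
  F = r_u · r_v = 0,
  G = r_v · r_v = 64*sin(u)^2.
Evaluating at (u, v) = (4*pi/5, pi): E = 64, F = 0, G = 40 - 8*sqrt(5).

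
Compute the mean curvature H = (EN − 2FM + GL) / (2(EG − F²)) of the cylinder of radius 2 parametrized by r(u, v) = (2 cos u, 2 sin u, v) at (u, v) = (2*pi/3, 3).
H = -1/4

With E = 4, F = 0, G = 1, L = -2, M = 0, N = 0, assemble
  H = (EN − 2FM + GL) / (2(EG − F²)) = -1/4.
At (u, v) = (2*pi/3, 3): H = -1/4.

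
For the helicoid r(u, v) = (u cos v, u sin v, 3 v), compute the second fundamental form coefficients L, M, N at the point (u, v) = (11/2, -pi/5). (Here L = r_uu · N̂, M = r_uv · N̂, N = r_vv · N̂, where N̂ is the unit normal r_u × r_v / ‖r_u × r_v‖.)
L = 0;  M = -6*sqrt(157)/157;  N = 0

Compute the unit normal N̂(u, v) = (3*sin(v)/sqrt(u^2 + 9), -3*cos(v)/sqrt(u^2 + 9), u/sqrt(u^2 + 9)), and the second partials r_uu, r_uv, r_vv. Take dot products:
  L(u, v) = r_uu · N̂ = 0,
  M(u, v) = r_uv · N̂ = -3/sqrt(u^2 + 9),
  N(u, v) = r_vv · N̂ = 0.
Evaluating at (u, v) = (11/2, -pi/5):
  L = 0, M = -6*sqrt(157)/157, N = 0.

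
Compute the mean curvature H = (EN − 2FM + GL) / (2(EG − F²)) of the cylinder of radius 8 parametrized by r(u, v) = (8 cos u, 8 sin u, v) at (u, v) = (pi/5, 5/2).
H = -1/16

With E = 64, F = 0, G = 1, L = -8, M = 0, N = 0, assemble
  H = (EN − 2FM + GL) / (2(EG − F²)) = -1/16.
At (u, v) = (pi/5, 5/2): H = -1/16.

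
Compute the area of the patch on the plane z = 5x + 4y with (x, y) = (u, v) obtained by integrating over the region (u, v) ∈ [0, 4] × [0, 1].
Area = 4*sqrt(42)

Area = ∫∫ √(EG − F²) du dv with √(EG − F²) = sqrt(42). Integrating over [0, 4] × [0, 1] gives 4*sqrt(42).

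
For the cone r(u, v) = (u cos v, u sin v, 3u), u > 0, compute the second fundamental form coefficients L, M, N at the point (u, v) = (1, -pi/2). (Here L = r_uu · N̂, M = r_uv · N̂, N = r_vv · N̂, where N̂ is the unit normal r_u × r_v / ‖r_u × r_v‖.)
L = 0;  M = 0;  N = 3*sqrt(10)/10

Compute the unit normal N̂(u, v) = (-3*sqrt(10)*u*cos(v)/(10*Abs(u)), -3*sqrt(10)*u*sin(v)/(10*Abs(u)), sqrt(10)*u/(10*Abs(u))), and the second partials r_uu, r_uv, r_vv. Take dot products:
  L(u, v) = r_uu · N̂ = 0,
  M(u, v) = r_uv · N̂ = 0,
  N(u, v) = r_vv · N̂ = 3*sqrt(10)*u^2/(10*Abs(u)).
Evaluating at (u, v) = (1, -pi/2):
  L = 0, M = 0, N = 3*sqrt(10)/10.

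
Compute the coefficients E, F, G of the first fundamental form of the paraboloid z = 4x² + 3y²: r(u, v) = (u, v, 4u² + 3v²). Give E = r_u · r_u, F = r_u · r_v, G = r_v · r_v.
E = 64*u^2 + 1;  F = 48*u*v;  G = 36*v^2 + 1

Compute partials: r_u = (1, 0, 8*u), r_v = (0, 1, 6*v). Then
  E = r_u · r_u = 64*u^2 + 1,
  F = r_u · r_v = 48*u*v,
  G = r_v · r_v = 36*v^2 + 1.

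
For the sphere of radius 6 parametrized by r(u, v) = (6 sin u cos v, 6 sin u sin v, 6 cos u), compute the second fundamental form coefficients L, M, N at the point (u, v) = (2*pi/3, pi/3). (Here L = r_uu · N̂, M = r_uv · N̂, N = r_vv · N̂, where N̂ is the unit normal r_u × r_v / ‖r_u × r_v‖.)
L = -6;  M = 0;  N = -9/2

Compute the unit normal N̂(u, v) = (sin(u)^2*cos(v)/Abs(sin(u)), sin(u)^2*sin(v)/Abs(sin(u)), sin(2*u)/(2*Abs(sin(u)))), and the second partials r_uu, r_uv, r_vv. Take dot products:
  L(u, v) = r_uu · N̂ = -6*sin(u)/Abs(sin(u)),
  M(u, v) = r_uv · N̂ = 0,
  N(u, v) = r_vv · N̂ = -6*sin(u)^3/Abs(sin(u)).
Evaluating at (u, v) = (2*pi/3, pi/3):
  L = -6, M = 0, N = -9/2.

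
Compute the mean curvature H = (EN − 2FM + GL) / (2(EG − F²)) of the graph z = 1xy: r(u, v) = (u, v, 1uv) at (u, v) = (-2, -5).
H = -sqrt(30)/90

With E = v^2 + 1, F = u*v, G = u^2 + 1, L = 0, M = 1/sqrt(u^2 + v^2 + 1), N = 0, assemble
  H = (EN − 2FM + GL) / (2(EG − F²)) = -u*v/(u^2 + v^2 + 1)^(3/2).
At (u, v) = (-2, -5): H = -sqrt(30)/90.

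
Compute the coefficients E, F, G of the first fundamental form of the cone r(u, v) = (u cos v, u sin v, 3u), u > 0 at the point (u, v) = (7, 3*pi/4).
E = 10;  F = 0;  G = 49

Partials: r_u = (cos(v), sin(v), 3), r_v = (-u*sin(v), u*cos(v), 0). As functions of (u, v):
  E = r_u · r_u = 10,
  F = r_u · r_v = 0,
  G = r_v · r_v = u^2.
Evaluating at (u, v) = (7, 3*pi/4): E = 10, F = 0, G = 49.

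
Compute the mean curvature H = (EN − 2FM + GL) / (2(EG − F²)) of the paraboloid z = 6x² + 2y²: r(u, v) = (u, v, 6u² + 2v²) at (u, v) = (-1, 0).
H = 296*sqrt(145)/21025

With E = 144*u^2 + 1, F = 48*u*v, G = 16*v^2 + 1, L = 12/sqrt(144*u^2 + 16*v^2 + 1), M = 0, N = 4/sqrt(144*u^2 + 16*v^2 + 1), assemble
  H = (EN − 2FM + GL) / (2(EG − F²)) = 8*(36*u^2 + 12*v^2 + 1)/(144*u^2 + 16*v^2 + 1)^(3/2).
At (u, v) = (-1, 0): H = 296*sqrt(145)/21025.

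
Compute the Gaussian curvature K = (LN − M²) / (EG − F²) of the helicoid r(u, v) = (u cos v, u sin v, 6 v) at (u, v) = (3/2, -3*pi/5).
K = -64/2601

Coefficients of the first fundamental form: E = 1, F = 0, G = u^2 + 36.
Coefficients of the second fundamental form: L = 0, M = -6/sqrt(u^2 + 36), N = 0.
Assemble K = (LN − M²)/(EG − F²) = -36/(u^2 + 36)^2. At (u, v) = (3/2, -3*pi/5): K = -64/2601.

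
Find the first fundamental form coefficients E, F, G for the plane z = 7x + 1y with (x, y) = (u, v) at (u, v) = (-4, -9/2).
E = 50;  F = 7;  G = 2

Partials: r_u = (1, 0, 7), r_v = (0, 1, 1). As functions of (u, v):
  E = r_u · r_u = 50,
  F = r_u · r_v = 7,
  G = r_v · r_v = 2.
Evaluating at (u, v) = (-4, -9/2): E = 50, F = 7, G = 2.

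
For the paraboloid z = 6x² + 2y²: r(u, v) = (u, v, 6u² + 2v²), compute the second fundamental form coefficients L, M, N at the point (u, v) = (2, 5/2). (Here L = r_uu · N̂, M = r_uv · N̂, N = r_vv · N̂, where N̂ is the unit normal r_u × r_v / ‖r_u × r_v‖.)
L = 12*sqrt(677)/677;  M = 0;  N = 4*sqrt(677)/677

Compute the unit normal N̂(u, v) = (-12*u/sqrt(144*u^2 + 16*v^2 + 1), -4*v/sqrt(144*u^2 + 16*v^2 + 1), 1/sqrt(144*u^2 + 16*v^2 + 1)), and the second partials r_uu, r_uv, r_vv. Take dot products:
  L(u, v) = r_uu · N̂ = 12/sqrt(144*u^2 + 16*v^2 + 1),
  M(u, v) = r_uv · N̂ = 0,
  N(u, v) = r_vv · N̂ = 4/sqrt(144*u^2 + 16*v^2 + 1).
Evaluating at (u, v) = (2, 5/2):
  L = 12*sqrt(677)/677, M = 0, N = 4*sqrt(677)/677.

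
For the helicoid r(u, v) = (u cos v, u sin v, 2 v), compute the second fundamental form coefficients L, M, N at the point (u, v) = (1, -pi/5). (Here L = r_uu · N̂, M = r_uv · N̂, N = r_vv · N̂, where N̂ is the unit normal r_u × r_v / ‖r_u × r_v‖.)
L = 0;  M = -2*sqrt(5)/5;  N = 0

Compute the unit normal N̂(u, v) = (2*sin(v)/sqrt(u^2 + 4), -2*cos(v)/sqrt(u^2 + 4), u/sqrt(u^2 + 4)), and the second partials r_uu, r_uv, r_vv. Take dot products:
  L(u, v) = r_uu · N̂ = 0,
  M(u, v) = r_uv · N̂ = -2/sqrt(u^2 + 4),
  N(u, v) = r_vv · N̂ = 0.
Evaluating at (u, v) = (1, -pi/5):
  L = 0, M = -2*sqrt(5)/5, N = 0.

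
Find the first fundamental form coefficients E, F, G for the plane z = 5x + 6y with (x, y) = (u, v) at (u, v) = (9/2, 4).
E = 26;  F = 30;  G = 37

Partials: r_u = (1, 0, 5), r_v = (0, 1, 6). As functions of (u, v):
  E = r_u · r_u = 26,
  F = r_u · r_v = 30,
  G = r_v · r_v = 37.
Evaluating at (u, v) = (9/2, 4): E = 26, F = 30, G = 37.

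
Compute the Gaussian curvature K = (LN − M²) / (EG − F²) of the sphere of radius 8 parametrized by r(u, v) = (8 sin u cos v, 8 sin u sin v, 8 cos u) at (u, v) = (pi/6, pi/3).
K = 1/64

Coefficients of the first fundamental form: E = 64, F = 0, G = 64*sin(u)^2.
Coefficients of the second fundamental form: L = -8*sin(u)/Abs(sin(u)), M = 0, N = -8*sin(u)^3/Abs(sin(u)).
Assemble K = (LN − M²)/(EG − F²) = 1/64. At (u, v) = (pi/6, pi/3): K = 1/64.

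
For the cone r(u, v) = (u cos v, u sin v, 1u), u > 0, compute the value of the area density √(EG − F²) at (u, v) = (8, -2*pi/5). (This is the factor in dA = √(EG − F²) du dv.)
√(EG − F²)|_{(8, -2*pi/5)} = 8*sqrt(2)

E = 2, F = 0, G = u^2, so EG − F² = 2*u^2. Taking the positive square root: √(EG − F²) = sqrt(2)*Abs(u). At (u, v) = (8, -2*pi/5): 8*sqrt(2).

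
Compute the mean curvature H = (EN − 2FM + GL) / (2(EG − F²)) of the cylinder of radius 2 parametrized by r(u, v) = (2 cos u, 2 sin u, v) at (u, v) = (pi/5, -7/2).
H = -1/4

With E = 4, F = 0, G = 1, L = -2, M = 0, N = 0, assemble
  H = (EN − 2FM + GL) / (2(EG − F²)) = -1/4.
At (u, v) = (pi/5, -7/2): H = -1/4.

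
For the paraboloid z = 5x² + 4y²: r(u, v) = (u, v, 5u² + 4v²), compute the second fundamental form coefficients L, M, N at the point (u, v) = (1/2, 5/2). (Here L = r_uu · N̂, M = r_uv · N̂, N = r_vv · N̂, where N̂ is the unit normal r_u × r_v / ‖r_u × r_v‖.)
L = 5*sqrt(426)/213;  M = 0;  N = 4*sqrt(426)/213

Compute the unit normal N̂(u, v) = (-10*u/sqrt(100*u^2 + 64*v^2 + 1), -8*v/sqrt(100*u^2 + 64*v^2 + 1), 1/sqrt(100*u^2 + 64*v^2 + 1)), and the second partials r_uu, r_uv, r_vv. Take dot products:
  L(u, v) = r_uu · N̂ = 10/sqrt(100*u^2 + 64*v^2 + 1),
  M(u, v) = r_uv · N̂ = 0,
  N(u, v) = r_vv · N̂ = 8/sqrt(100*u^2 + 64*v^2 + 1).
Evaluating at (u, v) = (1/2, 5/2):
  L = 5*sqrt(426)/213, M = 0, N = 4*sqrt(426)/213.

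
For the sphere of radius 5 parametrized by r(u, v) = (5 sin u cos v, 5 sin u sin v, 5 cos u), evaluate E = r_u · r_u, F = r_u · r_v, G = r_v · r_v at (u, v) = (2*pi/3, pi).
E = 25;  F = 0;  G = 75/4

Partials: r_u = (5*cos(u)*cos(v), 5*sin(v)*cos(u), -5*sin(u)), r_v = (-5*sin(u)*sin(v), 5*sin(u)*cos(v), 0). As functions of (u, v):
  E = r_u · r_u = 25,
  F = r_u · r_v = 0,
  G = r_v · r_v = 25*sin(u)^2.
Evaluating at (u, v) = (2*pi/3, pi): E = 25, F = 0, G = 75/4.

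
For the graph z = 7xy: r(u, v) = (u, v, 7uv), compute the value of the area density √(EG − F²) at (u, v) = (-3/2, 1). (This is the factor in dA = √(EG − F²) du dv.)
√(EG − F²)|_{(-3/2, 1)} = sqrt(641)/2

E = 49*v^2 + 1, F = 49*u*v, G = 49*u^2 + 1, so EG − F² = 49*u^2 + 49*v^2 + 1. Taking the positive square root: √(EG − F²) = sqrt(49*u^2 + 49*v^2 + 1). At (u, v) = (-3/2, 1): sqrt(641)/2.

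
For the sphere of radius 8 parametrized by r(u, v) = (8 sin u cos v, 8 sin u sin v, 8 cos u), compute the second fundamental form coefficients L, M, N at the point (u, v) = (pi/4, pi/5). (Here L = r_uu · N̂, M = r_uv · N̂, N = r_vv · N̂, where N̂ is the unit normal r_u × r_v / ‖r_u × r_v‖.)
L = -8;  M = 0;  N = -4

Compute the unit normal N̂(u, v) = (sin(u)^2*cos(v)/Abs(sin(u)), sin(u)^2*sin(v)/Abs(sin(u)), sin(2*u)/(2*Abs(sin(u)))), and the second partials r_uu, r_uv, r_vv. Take dot products:
  L(u, v) = r_uu · N̂ = -8*sin(u)/Abs(sin(u)),
  M(u, v) = r_uv · N̂ = 0,
  N(u, v) = r_vv · N̂ = -8*sin(u)^3/Abs(sin(u)).
Evaluating at (u, v) = (pi/4, pi/5):
  L = -8, M = 0, N = -4.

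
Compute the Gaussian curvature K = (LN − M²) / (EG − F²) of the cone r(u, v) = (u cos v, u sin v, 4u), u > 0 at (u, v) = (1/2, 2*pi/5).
K = 0

Coefficients of the first fundamental form: E = 17, F = 0, G = u^2.
Coefficients of the second fundamental form: L = 0, M = 0, N = 4*sqrt(17)*u^2/(17*Abs(u)).
Assemble K = (LN − M²)/(EG − F²) = 0. At (u, v) = (1/2, 2*pi/5): K = 0.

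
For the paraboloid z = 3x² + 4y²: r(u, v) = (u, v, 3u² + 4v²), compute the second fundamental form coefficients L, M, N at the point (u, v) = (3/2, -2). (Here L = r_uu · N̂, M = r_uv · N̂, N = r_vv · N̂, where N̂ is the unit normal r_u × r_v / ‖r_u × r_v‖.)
L = 3*sqrt(2)/13;  M = 0;  N = 4*sqrt(2)/13

Compute the unit normal N̂(u, v) = (-6*u/sqrt(36*u^2 + 64*v^2 + 1), -8*v/sqrt(36*u^2 + 64*v^2 + 1), 1/sqrt(36*u^2 + 64*v^2 + 1)), and the second partials r_uu, r_uv, r_vv. Take dot products:
  L(u, v) = r_uu · N̂ = 6/sqrt(36*u^2 + 64*v^2 + 1),
  M(u, v) = r_uv · N̂ = 0,
  N(u, v) = r_vv · N̂ = 8/sqrt(36*u^2 + 64*v^2 + 1).
Evaluating at (u, v) = (3/2, -2):
  L = 3*sqrt(2)/13, M = 0, N = 4*sqrt(2)/13.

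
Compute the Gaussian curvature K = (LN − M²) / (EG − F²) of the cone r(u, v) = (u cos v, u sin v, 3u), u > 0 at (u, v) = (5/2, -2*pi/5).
K = 0

Coefficients of the first fundamental form: E = 10, F = 0, G = u^2.
Coefficients of the second fundamental form: L = 0, M = 0, N = 3*sqrt(10)*u^2/(10*Abs(u)).
Assemble K = (LN − M²)/(EG − F²) = 0. At (u, v) = (5/2, -2*pi/5): K = 0.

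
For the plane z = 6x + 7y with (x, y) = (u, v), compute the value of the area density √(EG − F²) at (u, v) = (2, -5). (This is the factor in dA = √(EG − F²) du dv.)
√(EG − F²)|_{(2, -5)} = sqrt(86)

E = 37, F = 42, G = 50, so EG − F² = 86. Taking the positive square root: √(EG − F²) = sqrt(86). At (u, v) = (2, -5): sqrt(86).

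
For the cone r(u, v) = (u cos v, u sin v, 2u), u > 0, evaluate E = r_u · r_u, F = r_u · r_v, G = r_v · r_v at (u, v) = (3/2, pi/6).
E = 5;  F = 0;  G = 9/4

Partials: r_u = (cos(v), sin(v), 2), r_v = (-u*sin(v), u*cos(v), 0). As functions of (u, v):
  E = r_u · r_u = 5,
  F = r_u · r_v = 0,
  G = r_v · r_v = u^2.
Evaluating at (u, v) = (3/2, pi/6): E = 5, F = 0, G = 9/4.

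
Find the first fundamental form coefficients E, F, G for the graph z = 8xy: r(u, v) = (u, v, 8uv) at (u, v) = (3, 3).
E = 577;  F = 576;  G = 577

Partials: r_u = (1, 0, 8*v), r_v = (0, 1, 8*u). As functions of (u, v):
  E = r_u · r_u = 64*v^2 + 1,
  F = r_u · r_v = 64*u*v,
  G = r_v · r_v = 64*u^2 + 1.
Evaluating at (u, v) = (3, 3): E = 577, F = 576, G = 577.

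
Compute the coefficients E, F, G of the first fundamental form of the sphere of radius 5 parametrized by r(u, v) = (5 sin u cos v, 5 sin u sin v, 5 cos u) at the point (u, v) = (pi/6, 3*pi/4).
E = 25;  F = 0;  G = 25/4

Partials: r_u = (5*cos(u)*cos(v), 5*sin(v)*cos(u), -5*sin(u)), r_v = (-5*sin(u)*sin(v), 5*sin(u)*cos(v), 0). As functions of (u, v):
  E = r_u · r_u = 25,
  F = r_u · r_v = 0,
  G = r_v · r_v = 25*sin(u)^2.
Evaluating at (u, v) = (pi/6, 3*pi/4): E = 25, F = 0, G = 25/4.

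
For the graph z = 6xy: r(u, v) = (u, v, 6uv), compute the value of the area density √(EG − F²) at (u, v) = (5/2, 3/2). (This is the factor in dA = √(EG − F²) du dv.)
√(EG − F²)|_{(5/2, 3/2)} = sqrt(307)

E = 36*v^2 + 1, F = 36*u*v, G = 36*u^2 + 1, so EG − F² = 36*u^2 + 36*v^2 + 1. Taking the positive square root: √(EG − F²) = sqrt(36*u^2 + 36*v^2 + 1). At (u, v) = (5/2, 3/2): sqrt(307).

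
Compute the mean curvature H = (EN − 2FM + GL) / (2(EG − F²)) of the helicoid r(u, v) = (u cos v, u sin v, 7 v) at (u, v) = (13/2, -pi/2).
H = 0

With E = 1, F = 0, G = u^2 + 49, L = 0, M = -7/sqrt(u^2 + 49), N = 0, assemble
  H = (EN − 2FM + GL) / (2(EG − F²)) = 0.
At (u, v) = (13/2, -pi/2): H = 0.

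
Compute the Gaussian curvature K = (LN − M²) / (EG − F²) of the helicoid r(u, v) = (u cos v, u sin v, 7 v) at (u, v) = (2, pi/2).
K = -49/2809

Coefficients of the first fundamental form: E = 1, F = 0, G = u^2 + 49.
Coefficients of the second fundamental form: L = 0, M = -7/sqrt(u^2 + 49), N = 0.
Assemble K = (LN − M²)/(EG − F²) = -49/(u^2 + 49)^2. At (u, v) = (2, pi/2): K = -49/2809.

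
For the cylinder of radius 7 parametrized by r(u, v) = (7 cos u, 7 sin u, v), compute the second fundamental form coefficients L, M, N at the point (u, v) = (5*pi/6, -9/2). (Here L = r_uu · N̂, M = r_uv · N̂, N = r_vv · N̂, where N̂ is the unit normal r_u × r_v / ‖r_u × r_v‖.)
L = -7;  M = 0;  N = 0

Compute the unit normal N̂(u, v) = (cos(u), sin(u), 0), and the second partials r_uu, r_uv, r_vv. Take dot products:
  L(u, v) = r_uu · N̂ = -7,
  M(u, v) = r_uv · N̂ = 0,
  N(u, v) = r_vv · N̂ = 0.
Evaluating at (u, v) = (5*pi/6, -9/2):
  L = -7, M = 0, N = 0.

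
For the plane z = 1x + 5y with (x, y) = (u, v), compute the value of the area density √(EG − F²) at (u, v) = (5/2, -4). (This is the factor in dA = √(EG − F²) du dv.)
√(EG − F²)|_{(5/2, -4)} = 3*sqrt(3)

E = 2, F = 5, G = 26, so EG − F² = 27. Taking the positive square root: √(EG − F²) = 3*sqrt(3). At (u, v) = (5/2, -4): 3*sqrt(3).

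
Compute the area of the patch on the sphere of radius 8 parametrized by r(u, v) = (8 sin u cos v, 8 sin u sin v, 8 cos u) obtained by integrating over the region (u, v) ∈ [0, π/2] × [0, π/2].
Area = 32*pi

Area = ∫∫ √(EG − F²) du dv with √(EG − F²) = 64*Abs(sin(u)). Integrating over [0, π/2] × [0, π/2] gives 32*pi.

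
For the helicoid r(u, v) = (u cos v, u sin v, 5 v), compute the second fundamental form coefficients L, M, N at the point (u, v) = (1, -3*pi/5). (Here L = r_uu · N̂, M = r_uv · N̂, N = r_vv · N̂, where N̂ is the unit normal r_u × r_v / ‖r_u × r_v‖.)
L = 0;  M = -5*sqrt(26)/26;  N = 0

Compute the unit normal N̂(u, v) = (5*sin(v)/sqrt(u^2 + 25), -5*cos(v)/sqrt(u^2 + 25), u/sqrt(u^2 + 25)), and the second partials r_uu, r_uv, r_vv. Take dot products:
  L(u, v) = r_uu · N̂ = 0,
  M(u, v) = r_uv · N̂ = -5/sqrt(u^2 + 25),
  N(u, v) = r_vv · N̂ = 0.
Evaluating at (u, v) = (1, -3*pi/5):
  L = 0, M = -5*sqrt(26)/26, N = 0.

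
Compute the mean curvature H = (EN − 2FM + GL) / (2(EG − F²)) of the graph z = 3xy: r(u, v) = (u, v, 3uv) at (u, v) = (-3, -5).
H = -405*sqrt(307)/94249

With E = 9*v^2 + 1, F = 9*u*v, G = 9*u^2 + 1, L = 0, M = 3/sqrt(9*u^2 + 9*v^2 + 1), N = 0, assemble
  H = (EN − 2FM + GL) / (2(EG − F²)) = -27*u*v/(9*u^2 + 9*v^2 + 1)^(3/2).
At (u, v) = (-3, -5): H = -405*sqrt(307)/94249.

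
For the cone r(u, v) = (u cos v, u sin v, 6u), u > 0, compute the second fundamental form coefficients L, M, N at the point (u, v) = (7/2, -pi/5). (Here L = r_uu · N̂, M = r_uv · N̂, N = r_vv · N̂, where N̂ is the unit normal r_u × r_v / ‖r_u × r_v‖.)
L = 0;  M = 0;  N = 21*sqrt(37)/37

Compute the unit normal N̂(u, v) = (-6*sqrt(37)*u*cos(v)/(37*Abs(u)), -6*sqrt(37)*u*sin(v)/(37*Abs(u)), sqrt(37)*u/(37*Abs(u))), and the second partials r_uu, r_uv, r_vv. Take dot products:
  L(u, v) = r_uu · N̂ = 0,
  M(u, v) = r_uv · N̂ = 0,
  N(u, v) = r_vv · N̂ = 6*sqrt(37)*u^2/(37*Abs(u)).
Evaluating at (u, v) = (7/2, -pi/5):
  L = 0, M = 0, N = 21*sqrt(37)/37.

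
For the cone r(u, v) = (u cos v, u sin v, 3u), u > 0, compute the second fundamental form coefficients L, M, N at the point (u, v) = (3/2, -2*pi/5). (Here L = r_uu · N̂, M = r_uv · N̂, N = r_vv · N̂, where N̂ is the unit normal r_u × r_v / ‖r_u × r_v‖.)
L = 0;  M = 0;  N = 9*sqrt(10)/20

Compute the unit normal N̂(u, v) = (-3*sqrt(10)*u*cos(v)/(10*Abs(u)), -3*sqrt(10)*u*sin(v)/(10*Abs(u)), sqrt(10)*u/(10*Abs(u))), and the second partials r_uu, r_uv, r_vv. Take dot products:
  L(u, v) = r_uu · N̂ = 0,
  M(u, v) = r_uv · N̂ = 0,
  N(u, v) = r_vv · N̂ = 3*sqrt(10)*u^2/(10*Abs(u)).
Evaluating at (u, v) = (3/2, -2*pi/5):
  L = 0, M = 0, N = 9*sqrt(10)/20.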